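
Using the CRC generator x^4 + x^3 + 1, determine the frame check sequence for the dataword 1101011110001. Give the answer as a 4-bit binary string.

Append 4 zeros: 11010111100010000. Divide by 11001 (XOR where the leading bit is 1):
  pos 0: 11010 XOR 11001 = 00011
  pos 3: 11111 XOR 11001 = 00110
  pos 5: 11010 XOR 11001 = 00011
  pos 8: 11001 XOR 11001 = 00000
Remainder (last 4 bits) = 0000. This is the CRC / FCS.

0000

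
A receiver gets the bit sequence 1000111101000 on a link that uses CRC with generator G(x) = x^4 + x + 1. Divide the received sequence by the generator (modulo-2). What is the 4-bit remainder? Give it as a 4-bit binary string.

0011

Modulo-2 division of 1000111101000 by 10011:
  pos 0: 10001 XOR 10011 = 00010
  pos 3: 10111 XOR 10011 = 00100
  pos 5: 10001 XOR 10011 = 00010
  pos 8: 10000 XOR 10011 = 00011
Remainder = 0011 (nonzero — an error is detected).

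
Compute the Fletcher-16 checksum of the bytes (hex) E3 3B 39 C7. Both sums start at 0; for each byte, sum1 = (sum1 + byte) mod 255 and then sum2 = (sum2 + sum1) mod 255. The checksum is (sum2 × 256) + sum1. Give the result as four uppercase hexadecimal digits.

7B20

Running sums (mod 255):
  after byte 0 (E3): sum1=227, sum2=227
  after byte 1 (3B): sum1=31, sum2=3
  after byte 2 (39): sum1=88, sum2=91
  after byte 3 (C7): sum1=32, sum2=123
Checksum = sum2·256 + sum1 = 123·256 + 32 = 31520 = 0x7B20.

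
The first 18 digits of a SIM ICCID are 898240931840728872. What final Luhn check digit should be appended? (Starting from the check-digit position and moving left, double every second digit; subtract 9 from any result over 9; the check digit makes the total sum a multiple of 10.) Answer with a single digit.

3

Partial digits right→left: 2 7 8 8 2 7 0 4 8 1 3 9 0 4 2 8 9 8
Double every second digit counting from the check-digit position (so the 1st, 3rd, 5th, ... of the partial from the right).
  doubled (with −9 where >9): 4 7 4 0 7 6 0 4 9 → sum 41
  kept as-is: 7 8 7 4 1 9 4 8 8 → sum 56
Total = 41 + 56 = 97.
Check digit = (10 − (97 mod 10)) mod 10 = 3.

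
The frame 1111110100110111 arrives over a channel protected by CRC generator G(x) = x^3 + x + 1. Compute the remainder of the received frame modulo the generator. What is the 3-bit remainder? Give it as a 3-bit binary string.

000

Modulo-2 division of 1111110100110111 by 1011:
  pos 0: 1111 XOR 1011 = 0100
  pos 1: 1001 XOR 1011 = 0010
  pos 3: 1010 XOR 1011 = 0001
  pos 6: 1100 XOR 1011 = 0111
  pos 7: 1111 XOR 1011 = 0100
  pos 8: 1001 XOR 1011 = 0010
  pos 10: 1001 XOR 1011 = 0010
  pos 12: 1011 XOR 1011 = 0000
Remainder = 000 (zero — the frame passes the CRC check).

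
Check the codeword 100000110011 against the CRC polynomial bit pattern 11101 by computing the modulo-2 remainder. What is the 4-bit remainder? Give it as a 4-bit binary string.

0100

Modulo-2 division of 100000110011 by 11101:
  pos 0: 10000 XOR 11101 = 01101
  pos 1: 11010 XOR 11101 = 00111
  pos 3: 11111 XOR 11101 = 00010
  pos 6: 10001 XOR 11101 = 01100
  pos 7: 11001 XOR 11101 = 00100
Remainder = 0100 (nonzero — an error is detected).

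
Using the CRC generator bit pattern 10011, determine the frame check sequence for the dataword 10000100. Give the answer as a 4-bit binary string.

Append 4 zeros: 100001000000. Divide by 10011 (XOR where the leading bit is 1):
  pos 0: 10000 XOR 10011 = 00011
  pos 3: 11100 XOR 10011 = 01111
  pos 4: 11110 XOR 10011 = 01101
  pos 5: 11010 XOR 10011 = 01001
  pos 6: 10010 XOR 10011 = 00001
Remainder (last 4 bits) = 0010. This is the CRC / FCS.

0010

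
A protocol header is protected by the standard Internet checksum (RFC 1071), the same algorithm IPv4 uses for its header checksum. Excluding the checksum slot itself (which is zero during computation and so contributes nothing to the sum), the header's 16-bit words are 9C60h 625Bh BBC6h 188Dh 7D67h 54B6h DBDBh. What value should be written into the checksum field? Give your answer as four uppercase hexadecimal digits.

One's-complement addition (fold any carry out of bit 15 back into bit 0):
  0x9C60 + 0x625B = 0x0FEBB
  0xFEBB + 0xBBC6 = 0x1BA81 → wrap carry → 0xBA82
  0xBA82 + 0x188D = 0x0D30F
  0xD30F + 0x7D67 = 0x15076 → wrap carry → 0x5077
  0x5077 + 0x54B6 = 0x0A52D
  0xA52D + 0xDBDB = 0x18108 → wrap carry → 0x8109
One's-complement sum = 0x8109.
Checksum = ~0x8109 & 0xFFFF = 0x7EF6.

7EF6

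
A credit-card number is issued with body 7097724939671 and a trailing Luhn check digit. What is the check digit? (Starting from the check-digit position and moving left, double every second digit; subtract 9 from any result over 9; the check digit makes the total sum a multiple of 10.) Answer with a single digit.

Partial digits right→left: 1 7 6 9 3 9 4 2 7 7 9 0 7
Double every second digit counting from the check-digit position (so the 1st, 3rd, 5th, ... of the partial from the right).
  doubled (with −9 where >9): 2 3 6 8 5 9 5 → sum 38
  kept as-is: 7 9 9 2 7 0 → sum 34
Total = 38 + 34 = 72.
Check digit = (10 − (72 mod 10)) mod 10 = 8.

8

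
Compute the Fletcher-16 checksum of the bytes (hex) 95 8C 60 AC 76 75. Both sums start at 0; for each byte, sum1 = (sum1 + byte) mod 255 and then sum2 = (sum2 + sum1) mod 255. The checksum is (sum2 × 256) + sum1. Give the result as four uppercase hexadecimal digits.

2A1B

Running sums (mod 255):
  after byte 0 (95): sum1=149, sum2=149
  after byte 1 (8C): sum1=34, sum2=183
  after byte 2 (60): sum1=130, sum2=58
  after byte 3 (AC): sum1=47, sum2=105
  after byte 4 (76): sum1=165, sum2=15
  after byte 5 (75): sum1=27, sum2=42
Checksum = sum2·256 + sum1 = 42·256 + 27 = 10779 = 0x2A1B.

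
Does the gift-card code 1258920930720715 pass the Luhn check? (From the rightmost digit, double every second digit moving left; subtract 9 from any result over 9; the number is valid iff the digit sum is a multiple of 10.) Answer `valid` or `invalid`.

From the right, keep odd positions and double even positions (subtract 9 from any doubled value over 9):
  doubled (positions 2,4,...): 2 0 5 6 0 9 1 2 → sum 25
  kept (positions 1,3,...): 5 7 2 0 9 2 8 2 → sum 35
Total = 60.
60 mod 10 = 0, so the number is valid.

valid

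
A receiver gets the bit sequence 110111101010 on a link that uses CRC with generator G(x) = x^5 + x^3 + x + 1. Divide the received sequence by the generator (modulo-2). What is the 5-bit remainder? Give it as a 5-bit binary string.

00000

Modulo-2 division of 110111101010 by 101011:
  pos 0: 110111 XOR 101011 = 011100
  pos 1: 111001 XOR 101011 = 010010
  pos 2: 100100 XOR 101011 = 001111
  pos 4: 111110 XOR 101011 = 010101
  pos 5: 101011 XOR 101011 = 000000
Remainder = 00000 (zero — the frame passes the CRC check).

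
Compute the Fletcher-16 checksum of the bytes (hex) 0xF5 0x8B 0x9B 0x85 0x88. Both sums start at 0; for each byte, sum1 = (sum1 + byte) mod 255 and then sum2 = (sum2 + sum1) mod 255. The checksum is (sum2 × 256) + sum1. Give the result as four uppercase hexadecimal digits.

Running sums (mod 255):
  after byte 0 (0xF5): sum1=245, sum2=245
  after byte 1 (0x8B): sum1=129, sum2=119
  after byte 2 (0x9B): sum1=29, sum2=148
  after byte 3 (0x85): sum1=162, sum2=55
  after byte 4 (0x88): sum1=43, sum2=98
Checksum = sum2·256 + sum1 = 98·256 + 43 = 25131 = 0x622B.

622B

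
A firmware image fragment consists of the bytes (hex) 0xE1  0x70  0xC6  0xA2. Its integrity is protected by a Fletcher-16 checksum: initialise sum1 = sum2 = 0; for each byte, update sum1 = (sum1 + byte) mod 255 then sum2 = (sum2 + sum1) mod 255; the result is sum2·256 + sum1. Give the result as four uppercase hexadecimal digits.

Running sums (mod 255):
  after byte 0 (0xE1): sum1=225, sum2=225
  after byte 1 (0x70): sum1=82, sum2=52
  after byte 2 (0xC6): sum1=25, sum2=77
  after byte 3 (0xA2): sum1=187, sum2=9
Checksum = sum2·256 + sum1 = 9·256 + 187 = 2491 = 0x09BB.

09BB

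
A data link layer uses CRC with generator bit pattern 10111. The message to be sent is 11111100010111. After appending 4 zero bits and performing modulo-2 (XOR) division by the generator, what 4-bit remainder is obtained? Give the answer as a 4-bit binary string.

Append 4 zeros: 111111000101110000. Divide by 10111 (XOR where the leading bit is 1):
  pos 0: 11111 XOR 10111 = 01000
  pos 1: 10001 XOR 10111 = 00110
  pos 3: 11000 XOR 10111 = 01111
  pos 4: 11110 XOR 10111 = 01001
  pos 5: 10011 XOR 10111 = 00100
  pos 7: 10001 XOR 10111 = 00110
  pos 9: 11011 XOR 10111 = 01100
  pos 10: 11000 XOR 10111 = 01111
  pos 11: 11110 XOR 10111 = 01001
  pos 12: 10010 XOR 10111 = 00101
Remainder (last 4 bits) = 1010. This is the CRC / FCS.

1010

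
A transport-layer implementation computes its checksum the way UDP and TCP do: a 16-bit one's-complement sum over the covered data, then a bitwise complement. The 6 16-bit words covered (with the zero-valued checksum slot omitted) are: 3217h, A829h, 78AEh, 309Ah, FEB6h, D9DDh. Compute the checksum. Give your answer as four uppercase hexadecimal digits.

One's-complement addition (fold any carry out of bit 15 back into bit 0):
  0x3217 + 0xA829 = 0x0DA40
  0xDA40 + 0x78AE = 0x152EE → wrap carry → 0x52EF
  0x52EF + 0x309A = 0x08389
  0x8389 + 0xFEB6 = 0x1823F → wrap carry → 0x8240
  0x8240 + 0xD9DD = 0x15C1D → wrap carry → 0x5C1E
One's-complement sum = 0x5C1E.
Checksum = ~0x5C1E & 0xFFFF = 0xA3E1.

A3E1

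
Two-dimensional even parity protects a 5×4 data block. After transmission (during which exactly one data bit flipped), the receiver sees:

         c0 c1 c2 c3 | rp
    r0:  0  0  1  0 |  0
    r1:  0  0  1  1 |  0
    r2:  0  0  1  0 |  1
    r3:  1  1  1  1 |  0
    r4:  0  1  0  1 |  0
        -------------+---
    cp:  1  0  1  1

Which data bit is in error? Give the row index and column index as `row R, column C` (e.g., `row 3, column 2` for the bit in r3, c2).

Recompute each row's even parity and compare to rp:
  r0: data parity 1, sent rp 0 → mismatch
  r1: data parity 0, sent rp 0 → ok
  r2: data parity 1, sent rp 1 → ok
  r3: data parity 0, sent rp 0 → ok
  r4: data parity 0, sent rp 0 → ok
Recompute each column's even parity and compare to cp:
  c0: data parity 1, sent cp 1 → ok
  c1: data parity 0, sent cp 0 → ok
  c2: data parity 0, sent cp 1 → mismatch
  c3: data parity 1, sent cp 1 → ok
Exactly one row (r0) and one column (c2) fail → the flipped bit is at their intersection.

row 0, column 2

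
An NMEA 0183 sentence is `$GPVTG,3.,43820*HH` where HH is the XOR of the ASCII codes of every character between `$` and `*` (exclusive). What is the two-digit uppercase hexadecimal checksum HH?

XOR the ASCII codes of the payload characters:
  'G' = 0x47 → acc = 0x47
  'P' = 0x50 → acc = 0x17
  'V' = 0x56 → acc = 0x41
  'T' = 0x54 → acc = 0x15
  'G' = 0x47 → acc = 0x52
  ',' = 0x2C → acc = 0x7E
  '3' = 0x33 → acc = 0x4D
  '.' = 0x2E → acc = 0x63
  ',' = 0x2C → acc = 0x4F
  '4' = 0x34 → acc = 0x7B
  '3' = 0x33 → acc = 0x48
  '8' = 0x38 → acc = 0x70
  '2' = 0x32 → acc = 0x42
  '0' = 0x30 → acc = 0x72
Checksum = 0x72.

72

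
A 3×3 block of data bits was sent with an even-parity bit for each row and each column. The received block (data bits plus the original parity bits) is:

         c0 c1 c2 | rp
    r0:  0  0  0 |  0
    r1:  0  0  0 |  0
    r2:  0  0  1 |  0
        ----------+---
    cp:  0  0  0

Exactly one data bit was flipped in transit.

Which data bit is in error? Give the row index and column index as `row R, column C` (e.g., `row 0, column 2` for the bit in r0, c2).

row 2, column 2

Recompute each row's even parity and compare to rp:
  r0: data parity 0, sent rp 0 → ok
  r1: data parity 0, sent rp 0 → ok
  r2: data parity 1, sent rp 0 → mismatch
Recompute each column's even parity and compare to cp:
  c0: data parity 0, sent cp 0 → ok
  c1: data parity 0, sent cp 0 → ok
  c2: data parity 1, sent cp 0 → mismatch
Exactly one row (r2) and one column (c2) fail → the flipped bit is at their intersection.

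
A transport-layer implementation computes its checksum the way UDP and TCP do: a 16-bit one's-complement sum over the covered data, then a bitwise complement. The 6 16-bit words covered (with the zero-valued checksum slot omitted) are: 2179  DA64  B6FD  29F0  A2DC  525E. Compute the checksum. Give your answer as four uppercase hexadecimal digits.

2DF9

One's-complement addition (fold any carry out of bit 15 back into bit 0):
  0x2179 + 0xDA64 = 0x0FBDD
  0xFBDD + 0xB6FD = 0x1B2DA → wrap carry → 0xB2DB
  0xB2DB + 0x29F0 = 0x0DCCB
  0xDCCB + 0xA2DC = 0x17FA7 → wrap carry → 0x7FA8
  0x7FA8 + 0x525E = 0x0D206
One's-complement sum = 0xD206.
Checksum = ~0xD206 & 0xFFFF = 0x2DF9.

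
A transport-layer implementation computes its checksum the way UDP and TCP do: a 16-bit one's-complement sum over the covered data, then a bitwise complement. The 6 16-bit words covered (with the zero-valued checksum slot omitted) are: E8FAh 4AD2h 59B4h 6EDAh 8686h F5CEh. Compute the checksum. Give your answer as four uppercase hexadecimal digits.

One's-complement addition (fold any carry out of bit 15 back into bit 0):
  0xE8FA + 0x4AD2 = 0x133CC → wrap carry → 0x33CD
  0x33CD + 0x59B4 = 0x08D81
  0x8D81 + 0x6EDA = 0x0FC5B
  0xFC5B + 0x8686 = 0x182E1 → wrap carry → 0x82E2
  0x82E2 + 0xF5CE = 0x178B0 → wrap carry → 0x78B1
One's-complement sum = 0x78B1.
Checksum = ~0x78B1 & 0xFFFF = 0x874E.

874E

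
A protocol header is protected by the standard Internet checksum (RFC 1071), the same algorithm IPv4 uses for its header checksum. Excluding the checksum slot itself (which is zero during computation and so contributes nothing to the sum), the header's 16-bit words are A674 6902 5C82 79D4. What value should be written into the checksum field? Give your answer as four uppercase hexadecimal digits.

One's-complement addition (fold any carry out of bit 15 back into bit 0):
  0xA674 + 0x6902 = 0x10F76 → wrap carry → 0x0F77
  0x0F77 + 0x5C82 = 0x06BF9
  0x6BF9 + 0x79D4 = 0x0E5CD
One's-complement sum = 0xE5CD.
Checksum = ~0xE5CD & 0xFFFF = 0x1A32.

1A32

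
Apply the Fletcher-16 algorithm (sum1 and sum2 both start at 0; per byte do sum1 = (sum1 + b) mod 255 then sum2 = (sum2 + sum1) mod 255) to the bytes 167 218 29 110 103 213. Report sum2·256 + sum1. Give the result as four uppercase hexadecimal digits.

984B

Running sums (mod 255):
  after byte 0 (167): sum1=167, sum2=167
  after byte 1 (218): sum1=130, sum2=42
  after byte 2 (29): sum1=159, sum2=201
  after byte 3 (110): sum1=14, sum2=215
  after byte 4 (103): sum1=117, sum2=77
  after byte 5 (213): sum1=75, sum2=152
Checksum = sum2·256 + sum1 = 152·256 + 75 = 38987 = 0x984B.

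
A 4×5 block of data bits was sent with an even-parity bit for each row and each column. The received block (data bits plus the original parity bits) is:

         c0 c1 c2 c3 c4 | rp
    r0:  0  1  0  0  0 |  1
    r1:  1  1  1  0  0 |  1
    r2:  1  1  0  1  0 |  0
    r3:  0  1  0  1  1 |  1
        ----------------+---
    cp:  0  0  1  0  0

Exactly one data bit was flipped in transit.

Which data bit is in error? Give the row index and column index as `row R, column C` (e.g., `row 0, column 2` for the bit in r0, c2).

Recompute each row's even parity and compare to rp:
  r0: data parity 1, sent rp 1 → ok
  r1: data parity 1, sent rp 1 → ok
  r2: data parity 1, sent rp 0 → mismatch
  r3: data parity 1, sent rp 1 → ok
Recompute each column's even parity and compare to cp:
  c0: data parity 0, sent cp 0 → ok
  c1: data parity 0, sent cp 0 → ok
  c2: data parity 1, sent cp 1 → ok
  c3: data parity 0, sent cp 0 → ok
  c4: data parity 1, sent cp 0 → mismatch
Exactly one row (r2) and one column (c4) fail → the flipped bit is at their intersection.

row 2, column 4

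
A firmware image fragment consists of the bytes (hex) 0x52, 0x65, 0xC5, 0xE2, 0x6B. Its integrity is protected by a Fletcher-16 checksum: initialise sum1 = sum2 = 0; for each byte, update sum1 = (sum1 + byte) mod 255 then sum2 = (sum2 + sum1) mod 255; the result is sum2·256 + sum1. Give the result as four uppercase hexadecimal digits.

B3CB

Running sums (mod 255):
  after byte 0 (0x52): sum1=82, sum2=82
  after byte 1 (0x65): sum1=183, sum2=10
  after byte 2 (0xC5): sum1=125, sum2=135
  after byte 3 (0xE2): sum1=96, sum2=231
  after byte 4 (0x6B): sum1=203, sum2=179
Checksum = sum2·256 + sum1 = 179·256 + 203 = 46027 = 0xB3CB.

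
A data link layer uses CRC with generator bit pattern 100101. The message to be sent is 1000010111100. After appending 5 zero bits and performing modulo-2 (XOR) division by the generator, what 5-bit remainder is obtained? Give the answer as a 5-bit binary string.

Append 5 zeros: 100001011110000000. Divide by 100101 (XOR where the leading bit is 1):
  pos 0: 100001 XOR 100101 = 000100
  pos 3: 100011 XOR 100101 = 000110
  pos 6: 110110 XOR 100101 = 010011
  pos 7: 100110 XOR 100101 = 000011
  pos 11: 110000 XOR 100101 = 010101
  pos 12: 101010 XOR 100101 = 001111
Remainder (last 5 bits) = 01111. This is the CRC / FCS.

01111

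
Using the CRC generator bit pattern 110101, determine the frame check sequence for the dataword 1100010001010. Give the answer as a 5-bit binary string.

10011

Append 5 zeros: 110001000101000000. Divide by 110101 (XOR where the leading bit is 1):
  pos 0: 110001 XOR 110101 = 000100
  pos 3: 100000 XOR 110101 = 010101
  pos 4: 101011 XOR 110101 = 011110
  pos 5: 111100 XOR 110101 = 001001
  pos 7: 100110 XOR 110101 = 010011
  pos 8: 100110 XOR 110101 = 010011
  pos 9: 100110 XOR 110101 = 010011
  pos 10: 100110 XOR 110101 = 010011
  pos 11: 100110 XOR 110101 = 010011
  pos 12: 100110 XOR 110101 = 010011
Remainder (last 5 bits) = 10011. This is the CRC / FCS.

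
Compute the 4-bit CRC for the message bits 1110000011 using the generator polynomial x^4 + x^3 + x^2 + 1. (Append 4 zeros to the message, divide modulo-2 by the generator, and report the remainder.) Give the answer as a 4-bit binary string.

1110

Append 4 zeros: 11100000110000. Divide by 11101 (XOR where the leading bit is 1):
  pos 0: 11100 XOR 11101 = 00001
  pos 4: 10001 XOR 11101 = 01100
  pos 5: 11001 XOR 11101 = 00100
  pos 7: 10000 XOR 11101 = 01101
  pos 8: 11010 XOR 11101 = 00111
Remainder (last 4 bits) = 1110. This is the CRC / FCS.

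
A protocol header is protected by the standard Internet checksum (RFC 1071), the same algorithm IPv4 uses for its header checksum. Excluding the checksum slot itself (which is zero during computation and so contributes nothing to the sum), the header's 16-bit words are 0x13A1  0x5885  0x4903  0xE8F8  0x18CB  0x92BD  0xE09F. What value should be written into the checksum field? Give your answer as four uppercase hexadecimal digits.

D5B4

One's-complement addition (fold any carry out of bit 15 back into bit 0):
  0x13A1 + 0x5885 = 0x06C26
  0x6C26 + 0x4903 = 0x0B529
  0xB529 + 0xE8F8 = 0x19E21 → wrap carry → 0x9E22
  0x9E22 + 0x18CB = 0x0B6ED
  0xB6ED + 0x92BD = 0x149AA → wrap carry → 0x49AB
  0x49AB + 0xE09F = 0x12A4A → wrap carry → 0x2A4B
One's-complement sum = 0x2A4B.
Checksum = ~0x2A4B & 0xFFFF = 0xD5B4.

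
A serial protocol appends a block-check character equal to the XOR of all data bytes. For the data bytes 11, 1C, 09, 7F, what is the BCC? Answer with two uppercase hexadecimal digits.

7B

XOR the bytes together:
  start with 0x11
  0x11 ⊕ 0x1C = 0x0D
  0x0D ⊕ 0x09 = 0x04
  0x04 ⊕ 0x7F = 0x7B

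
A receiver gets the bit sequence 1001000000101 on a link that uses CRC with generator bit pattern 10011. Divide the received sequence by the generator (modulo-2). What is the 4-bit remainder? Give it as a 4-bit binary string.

0000

Modulo-2 division of 1001000000101 by 10011:
  pos 0: 10010 XOR 10011 = 00001
  pos 4: 10000 XOR 10011 = 00011
  pos 7: 11010 XOR 10011 = 01001
  pos 8: 10011 XOR 10011 = 00000
Remainder = 0000 (zero — the frame passes the CRC check).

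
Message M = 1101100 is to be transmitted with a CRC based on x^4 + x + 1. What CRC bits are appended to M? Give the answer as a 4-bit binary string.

Append 4 zeros: 11011000000. Divide by 10011 (XOR where the leading bit is 1):
  pos 0: 11011 XOR 10011 = 01000
  pos 1: 10000 XOR 10011 = 00011
  pos 4: 11000 XOR 10011 = 01011
  pos 5: 10110 XOR 10011 = 00101
Remainder (last 4 bits) = 1010. This is the CRC / FCS.

1010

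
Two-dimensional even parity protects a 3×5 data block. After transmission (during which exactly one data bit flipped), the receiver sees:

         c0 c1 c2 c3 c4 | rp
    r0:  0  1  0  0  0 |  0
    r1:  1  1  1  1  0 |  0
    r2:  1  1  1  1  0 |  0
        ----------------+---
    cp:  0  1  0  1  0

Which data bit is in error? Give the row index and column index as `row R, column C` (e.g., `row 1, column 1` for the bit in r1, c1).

Recompute each row's even parity and compare to rp:
  r0: data parity 1, sent rp 0 → mismatch
  r1: data parity 0, sent rp 0 → ok
  r2: data parity 0, sent rp 0 → ok
Recompute each column's even parity and compare to cp:
  c0: data parity 0, sent cp 0 → ok
  c1: data parity 1, sent cp 1 → ok
  c2: data parity 0, sent cp 0 → ok
  c3: data parity 0, sent cp 1 → mismatch
  c4: data parity 0, sent cp 0 → ok
Exactly one row (r0) and one column (c3) fail → the flipped bit is at their intersection.

row 0, column 3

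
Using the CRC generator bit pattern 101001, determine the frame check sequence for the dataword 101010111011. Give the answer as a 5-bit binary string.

11110

Append 5 zeros: 10101011101100000. Divide by 101001 (XOR where the leading bit is 1):
  pos 0: 101010 XOR 101001 = 000011
  pos 4: 111110 XOR 101001 = 010111
  pos 5: 101111 XOR 101001 = 000110
  pos 8: 110100 XOR 101001 = 011101
  pos 9: 111010 XOR 101001 = 010011
  pos 10: 100110 XOR 101001 = 001111
Remainder (last 5 bits) = 11110. This is the CRC / FCS.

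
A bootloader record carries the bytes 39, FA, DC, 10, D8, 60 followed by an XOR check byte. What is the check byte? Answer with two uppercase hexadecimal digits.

B7

XOR the bytes together:
  start with 0x39
  0x39 ⊕ 0xFA = 0xC3
  0xC3 ⊕ 0xDC = 0x1F
  0x1F ⊕ 0x10 = 0x0F
  0x0F ⊕ 0xD8 = 0xD7
  0xD7 ⊕ 0x60 = 0xB7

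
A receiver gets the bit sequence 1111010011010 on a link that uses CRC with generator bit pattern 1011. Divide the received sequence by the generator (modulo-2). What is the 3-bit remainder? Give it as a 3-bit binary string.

Modulo-2 division of 1111010011010 by 1011:
  pos 0: 1111 XOR 1011 = 0100
  pos 1: 1000 XOR 1011 = 0011
  pos 3: 1110 XOR 1011 = 0101
  pos 4: 1010 XOR 1011 = 0001
  pos 7: 1110 XOR 1011 = 0101
  pos 8: 1011 XOR 1011 = 0000
Remainder = 000 (zero — the frame passes the CRC check).

000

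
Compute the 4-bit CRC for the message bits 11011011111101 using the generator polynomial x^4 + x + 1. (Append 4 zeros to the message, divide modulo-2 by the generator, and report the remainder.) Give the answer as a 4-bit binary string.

0000

Append 4 zeros: 110110111111010000. Divide by 10011 (XOR where the leading bit is 1):
  pos 0: 11011 XOR 10011 = 01000
  pos 1: 10000 XOR 10011 = 00011
  pos 4: 11111 XOR 10011 = 01100
  pos 5: 11001 XOR 10011 = 01010
  pos 6: 10101 XOR 10011 = 00110
  pos 8: 11010 XOR 10011 = 01001
  pos 9: 10011 XOR 10011 = 00000
Remainder (last 4 bits) = 0000. This is the CRC / FCS.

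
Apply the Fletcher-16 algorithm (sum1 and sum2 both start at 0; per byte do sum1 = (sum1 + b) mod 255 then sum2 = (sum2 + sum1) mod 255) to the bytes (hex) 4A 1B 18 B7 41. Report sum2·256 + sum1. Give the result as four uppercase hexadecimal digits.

D876

Running sums (mod 255):
  after byte 0 (4A): sum1=74, sum2=74
  after byte 1 (1B): sum1=101, sum2=175
  after byte 2 (18): sum1=125, sum2=45
  after byte 3 (B7): sum1=53, sum2=98
  after byte 4 (41): sum1=118, sum2=216
Checksum = sum2·256 + sum1 = 216·256 + 118 = 55414 = 0xD876.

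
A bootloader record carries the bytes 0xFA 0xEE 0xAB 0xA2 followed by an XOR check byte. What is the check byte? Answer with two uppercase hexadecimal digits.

1D

XOR the bytes together:
  start with 0xFA
  0xFA ⊕ 0xEE = 0x14
  0x14 ⊕ 0xAB = 0xBF
  0xBF ⊕ 0xA2 = 0x1D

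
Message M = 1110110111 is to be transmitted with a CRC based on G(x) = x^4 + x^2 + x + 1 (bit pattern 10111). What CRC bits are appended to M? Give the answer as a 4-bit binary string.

0110

Append 4 zeros: 11101101110000. Divide by 10111 (XOR where the leading bit is 1):
  pos 0: 11101 XOR 10111 = 01010
  pos 1: 10101 XOR 10111 = 00010
  pos 4: 10011 XOR 10111 = 00100
  pos 6: 10010 XOR 10111 = 00101
  pos 8: 10100 XOR 10111 = 00011
Remainder (last 4 bits) = 0110. This is the CRC / FCS.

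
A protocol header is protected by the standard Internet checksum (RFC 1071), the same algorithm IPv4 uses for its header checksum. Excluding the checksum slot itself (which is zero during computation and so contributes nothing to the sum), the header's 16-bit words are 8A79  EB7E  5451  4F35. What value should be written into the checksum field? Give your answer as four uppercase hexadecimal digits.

E680

One's-complement addition (fold any carry out of bit 15 back into bit 0):
  0x8A79 + 0xEB7E = 0x175F7 → wrap carry → 0x75F8
  0x75F8 + 0x5451 = 0x0CA49
  0xCA49 + 0x4F35 = 0x1197E → wrap carry → 0x197F
One's-complement sum = 0x197F.
Checksum = ~0x197F & 0xFFFF = 0xE680.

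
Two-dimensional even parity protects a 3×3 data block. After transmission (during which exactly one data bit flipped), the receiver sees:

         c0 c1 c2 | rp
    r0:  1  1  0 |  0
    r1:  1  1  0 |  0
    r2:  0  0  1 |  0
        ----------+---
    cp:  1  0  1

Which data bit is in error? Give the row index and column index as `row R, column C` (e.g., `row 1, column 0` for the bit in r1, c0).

row 2, column 0

Recompute each row's even parity and compare to rp:
  r0: data parity 0, sent rp 0 → ok
  r1: data parity 0, sent rp 0 → ok
  r2: data parity 1, sent rp 0 → mismatch
Recompute each column's even parity and compare to cp:
  c0: data parity 0, sent cp 1 → mismatch
  c1: data parity 0, sent cp 0 → ok
  c2: data parity 1, sent cp 1 → ok
Exactly one row (r2) and one column (c0) fail → the flipped bit is at their intersection.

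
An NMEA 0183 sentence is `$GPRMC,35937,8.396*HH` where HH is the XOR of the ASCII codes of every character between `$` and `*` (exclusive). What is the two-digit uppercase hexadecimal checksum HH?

XOR the ASCII codes of the payload characters:
  'G' = 0x47 → acc = 0x47
  'P' = 0x50 → acc = 0x17
  'R' = 0x52 → acc = 0x45
  'M' = 0x4D → acc = 0x08
  'C' = 0x43 → acc = 0x4B
  ',' = 0x2C → acc = 0x67
  '3' = 0x33 → acc = 0x54
  '5' = 0x35 → acc = 0x61
  '9' = 0x39 → acc = 0x58
  '3' = 0x33 → acc = 0x6B
  '7' = 0x37 → acc = 0x5C
  ',' = 0x2C → acc = 0x70
  '8' = 0x38 → acc = 0x48
  '.' = 0x2E → acc = 0x66
  '3' = 0x33 → acc = 0x55
  '9' = 0x39 → acc = 0x6C
  '6' = 0x36 → acc = 0x5A
Checksum = 0x5A.

5A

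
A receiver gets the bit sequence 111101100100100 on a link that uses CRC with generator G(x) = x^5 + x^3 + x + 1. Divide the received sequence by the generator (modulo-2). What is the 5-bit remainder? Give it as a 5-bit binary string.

Modulo-2 division of 111101100100100 by 101011:
  pos 0: 111101 XOR 101011 = 010110
  pos 1: 101101 XOR 101011 = 000110
  pos 4: 110001 XOR 101011 = 011010
  pos 5: 110100 XOR 101011 = 011111
  pos 6: 111110 XOR 101011 = 010101
  pos 7: 101011 XOR 101011 = 000000
Remainder = 00000 (zero — the frame passes the CRC check).

00000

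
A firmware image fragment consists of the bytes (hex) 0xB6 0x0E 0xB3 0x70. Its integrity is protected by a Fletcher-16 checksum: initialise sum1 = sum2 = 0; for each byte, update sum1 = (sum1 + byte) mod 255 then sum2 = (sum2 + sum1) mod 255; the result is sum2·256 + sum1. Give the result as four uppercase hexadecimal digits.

DCE8

Running sums (mod 255):
  after byte 0 (0xB6): sum1=182, sum2=182
  after byte 1 (0x0E): sum1=196, sum2=123
  after byte 2 (0xB3): sum1=120, sum2=243
  after byte 3 (0x70): sum1=232, sum2=220
Checksum = sum2·256 + sum1 = 220·256 + 232 = 56552 = 0xDCE8.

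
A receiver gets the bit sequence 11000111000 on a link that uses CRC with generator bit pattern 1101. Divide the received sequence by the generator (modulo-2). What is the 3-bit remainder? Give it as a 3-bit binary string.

000

Modulo-2 division of 11000111000 by 1101:
  pos 0: 1100 XOR 1101 = 0001
  pos 3: 1011 XOR 1101 = 0110
  pos 4: 1101 XOR 1101 = 0000
Remainder = 000 (zero — the frame passes the CRC check).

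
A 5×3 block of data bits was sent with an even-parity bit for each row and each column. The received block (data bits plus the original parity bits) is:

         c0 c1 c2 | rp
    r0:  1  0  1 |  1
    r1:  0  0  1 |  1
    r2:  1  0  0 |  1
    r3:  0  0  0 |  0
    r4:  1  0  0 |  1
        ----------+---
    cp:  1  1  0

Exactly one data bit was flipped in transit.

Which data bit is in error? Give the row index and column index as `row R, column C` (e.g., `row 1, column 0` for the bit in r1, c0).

row 0, column 1

Recompute each row's even parity and compare to rp:
  r0: data parity 0, sent rp 1 → mismatch
  r1: data parity 1, sent rp 1 → ok
  r2: data parity 1, sent rp 1 → ok
  r3: data parity 0, sent rp 0 → ok
  r4: data parity 1, sent rp 1 → ok
Recompute each column's even parity and compare to cp:
  c0: data parity 1, sent cp 1 → ok
  c1: data parity 0, sent cp 1 → mismatch
  c2: data parity 0, sent cp 0 → ok
Exactly one row (r0) and one column (c1) fail → the flipped bit is at their intersection.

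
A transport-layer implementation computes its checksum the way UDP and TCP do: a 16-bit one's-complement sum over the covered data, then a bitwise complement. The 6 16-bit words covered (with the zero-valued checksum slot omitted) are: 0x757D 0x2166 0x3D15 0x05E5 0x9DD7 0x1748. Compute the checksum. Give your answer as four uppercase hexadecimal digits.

One's-complement addition (fold any carry out of bit 15 back into bit 0):
  0x757D + 0x2166 = 0x096E3
  0x96E3 + 0x3D15 = 0x0D3F8
  0xD3F8 + 0x05E5 = 0x0D9DD
  0xD9DD + 0x9DD7 = 0x177B4 → wrap carry → 0x77B5
  0x77B5 + 0x1748 = 0x08EFD
One's-complement sum = 0x8EFD.
Checksum = ~0x8EFD & 0xFFFF = 0x7102.

7102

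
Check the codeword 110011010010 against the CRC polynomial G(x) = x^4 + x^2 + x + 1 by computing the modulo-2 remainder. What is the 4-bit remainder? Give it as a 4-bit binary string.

0000

Modulo-2 division of 110011010010 by 10111:
  pos 0: 11001 XOR 10111 = 01110
  pos 1: 11101 XOR 10111 = 01010
  pos 2: 10100 XOR 10111 = 00011
  pos 5: 11100 XOR 10111 = 01011
  pos 6: 10111 XOR 10111 = 00000
Remainder = 0000 (zero — the frame passes the CRC check).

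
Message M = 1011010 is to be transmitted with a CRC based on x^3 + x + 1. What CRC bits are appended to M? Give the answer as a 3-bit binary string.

110

Append 3 zeros: 1011010000. Divide by 1011 (XOR where the leading bit is 1):
  pos 0: 1011 XOR 1011 = 0000
  pos 5: 1000 XOR 1011 = 0011
Remainder (last 3 bits) = 110. This is the CRC / FCS.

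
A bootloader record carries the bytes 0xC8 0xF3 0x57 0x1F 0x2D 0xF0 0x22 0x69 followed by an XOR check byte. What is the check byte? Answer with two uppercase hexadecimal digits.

XOR the bytes together:
  start with 0xC8
  0xC8 ⊕ 0xF3 = 0x3B
  0x3B ⊕ 0x57 = 0x6C
  0x6C ⊕ 0x1F = 0x73
  0x73 ⊕ 0x2D = 0x5E
  0x5E ⊕ 0xF0 = 0xAE
  0xAE ⊕ 0x22 = 0x8C
  0x8C ⊕ 0x69 = 0xE5

E5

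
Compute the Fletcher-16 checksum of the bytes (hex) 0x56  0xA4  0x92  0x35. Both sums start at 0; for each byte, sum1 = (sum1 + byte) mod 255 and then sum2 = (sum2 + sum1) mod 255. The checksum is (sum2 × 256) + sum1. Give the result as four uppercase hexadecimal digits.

A1C2

Running sums (mod 255):
  after byte 0 (0x56): sum1=86, sum2=86
  after byte 1 (0xA4): sum1=250, sum2=81
  after byte 2 (0x92): sum1=141, sum2=222
  after byte 3 (0x35): sum1=194, sum2=161
Checksum = sum2·256 + sum1 = 161·256 + 194 = 41410 = 0xA1C2.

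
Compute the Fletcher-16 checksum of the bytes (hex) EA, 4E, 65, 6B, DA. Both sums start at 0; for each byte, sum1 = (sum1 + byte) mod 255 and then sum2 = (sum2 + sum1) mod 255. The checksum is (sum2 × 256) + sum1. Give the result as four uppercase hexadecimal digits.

Running sums (mod 255):
  after byte 0 (EA): sum1=234, sum2=234
  after byte 1 (4E): sum1=57, sum2=36
  after byte 2 (65): sum1=158, sum2=194
  after byte 3 (6B): sum1=10, sum2=204
  after byte 4 (DA): sum1=228, sum2=177
Checksum = sum2·256 + sum1 = 177·256 + 228 = 45540 = 0xB1E4.

B1E4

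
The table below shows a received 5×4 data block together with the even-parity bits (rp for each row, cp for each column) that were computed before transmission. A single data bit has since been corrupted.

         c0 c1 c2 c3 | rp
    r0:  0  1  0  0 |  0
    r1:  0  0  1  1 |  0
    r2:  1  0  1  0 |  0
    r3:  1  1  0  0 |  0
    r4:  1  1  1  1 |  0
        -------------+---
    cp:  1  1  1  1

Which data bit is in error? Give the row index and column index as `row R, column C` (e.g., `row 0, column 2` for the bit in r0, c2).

Recompute each row's even parity and compare to rp:
  r0: data parity 1, sent rp 0 → mismatch
  r1: data parity 0, sent rp 0 → ok
  r2: data parity 0, sent rp 0 → ok
  r3: data parity 0, sent rp 0 → ok
  r4: data parity 0, sent rp 0 → ok
Recompute each column's even parity and compare to cp:
  c0: data parity 1, sent cp 1 → ok
  c1: data parity 1, sent cp 1 → ok
  c2: data parity 1, sent cp 1 → ok
  c3: data parity 0, sent cp 1 → mismatch
Exactly one row (r0) and one column (c3) fail → the flipped bit is at their intersection.

row 0, column 3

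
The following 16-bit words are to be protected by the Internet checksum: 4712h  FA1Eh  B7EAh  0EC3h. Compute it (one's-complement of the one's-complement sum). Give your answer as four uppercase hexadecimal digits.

One's-complement addition (fold any carry out of bit 15 back into bit 0):
  0x4712 + 0xFA1E = 0x14130 → wrap carry → 0x4131
  0x4131 + 0xB7EA = 0x0F91B
  0xF91B + 0x0EC3 = 0x107DE → wrap carry → 0x07DF
One's-complement sum = 0x07DF.
Checksum = ~0x07DF & 0xFFFF = 0xF820.

F820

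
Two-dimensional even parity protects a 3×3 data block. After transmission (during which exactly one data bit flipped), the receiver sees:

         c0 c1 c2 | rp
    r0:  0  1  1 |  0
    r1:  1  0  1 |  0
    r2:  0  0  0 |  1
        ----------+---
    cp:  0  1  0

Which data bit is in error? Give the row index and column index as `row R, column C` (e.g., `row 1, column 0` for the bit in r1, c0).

Recompute each row's even parity and compare to rp:
  r0: data parity 0, sent rp 0 → ok
  r1: data parity 0, sent rp 0 → ok
  r2: data parity 0, sent rp 1 → mismatch
Recompute each column's even parity and compare to cp:
  c0: data parity 1, sent cp 0 → mismatch
  c1: data parity 1, sent cp 1 → ok
  c2: data parity 0, sent cp 0 → ok
Exactly one row (r2) and one column (c0) fail → the flipped bit is at their intersection.

row 2, column 0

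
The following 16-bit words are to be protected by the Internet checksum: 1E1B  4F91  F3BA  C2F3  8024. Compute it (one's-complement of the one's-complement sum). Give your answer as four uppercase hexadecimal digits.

5B80

One's-complement addition (fold any carry out of bit 15 back into bit 0):
  0x1E1B + 0x4F91 = 0x06DAC
  0x6DAC + 0xF3BA = 0x16166 → wrap carry → 0x6167
  0x6167 + 0xC2F3 = 0x1245A → wrap carry → 0x245B
  0x245B + 0x8024 = 0x0A47F
One's-complement sum = 0xA47F.
Checksum = ~0xA47F & 0xFFFF = 0x5B80.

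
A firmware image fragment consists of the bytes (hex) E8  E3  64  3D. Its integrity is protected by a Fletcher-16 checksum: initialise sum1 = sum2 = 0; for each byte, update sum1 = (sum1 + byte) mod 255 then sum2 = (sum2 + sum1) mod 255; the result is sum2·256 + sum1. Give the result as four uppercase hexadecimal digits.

Running sums (mod 255):
  after byte 0 (E8): sum1=232, sum2=232
  after byte 1 (E3): sum1=204, sum2=181
  after byte 2 (64): sum1=49, sum2=230
  after byte 3 (3D): sum1=110, sum2=85
Checksum = sum2·256 + sum1 = 85·256 + 110 = 21870 = 0x556E.

556E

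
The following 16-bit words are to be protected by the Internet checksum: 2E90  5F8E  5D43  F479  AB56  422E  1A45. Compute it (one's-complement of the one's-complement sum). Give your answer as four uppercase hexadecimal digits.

One's-complement addition (fold any carry out of bit 15 back into bit 0):
  0x2E90 + 0x5F8E = 0x08E1E
  0x8E1E + 0x5D43 = 0x0EB61
  0xEB61 + 0xF479 = 0x1DFDA → wrap carry → 0xDFDB
  0xDFDB + 0xAB56 = 0x18B31 → wrap carry → 0x8B32
  0x8B32 + 0x422E = 0x0CD60
  0xCD60 + 0x1A45 = 0x0E7A5
One's-complement sum = 0xE7A5.
Checksum = ~0xE7A5 & 0xFFFF = 0x185A.

185A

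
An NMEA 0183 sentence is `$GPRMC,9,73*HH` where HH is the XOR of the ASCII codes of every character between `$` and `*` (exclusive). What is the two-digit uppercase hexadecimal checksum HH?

XOR the ASCII codes of the payload characters:
  'G' = 0x47 → acc = 0x47
  'P' = 0x50 → acc = 0x17
  'R' = 0x52 → acc = 0x45
  'M' = 0x4D → acc = 0x08
  'C' = 0x43 → acc = 0x4B
  ',' = 0x2C → acc = 0x67
  '9' = 0x39 → acc = 0x5E
  ',' = 0x2C → acc = 0x72
  '7' = 0x37 → acc = 0x45
  '3' = 0x33 → acc = 0x76
Checksum = 0x76.

76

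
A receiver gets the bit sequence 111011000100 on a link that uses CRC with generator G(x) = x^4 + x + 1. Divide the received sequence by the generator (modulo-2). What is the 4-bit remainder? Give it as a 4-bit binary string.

Modulo-2 division of 111011000100 by 10011:
  pos 0: 11101 XOR 10011 = 01110
  pos 1: 11101 XOR 10011 = 01110
  pos 2: 11100 XOR 10011 = 01111
  pos 3: 11110 XOR 10011 = 01101
  pos 4: 11010 XOR 10011 = 01001
  pos 5: 10011 XOR 10011 = 00000
Remainder = 0000 (zero — the frame passes the CRC check).

0000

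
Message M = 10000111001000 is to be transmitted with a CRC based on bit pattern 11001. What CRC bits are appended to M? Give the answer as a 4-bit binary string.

Append 4 zeros: 100001110010000000. Divide by 11001 (XOR where the leading bit is 1):
  pos 0: 10000 XOR 11001 = 01001
  pos 1: 10011 XOR 11001 = 01010
  pos 2: 10101 XOR 11001 = 01100
  pos 3: 11001 XOR 11001 = 00000
  pos 10: 10000 XOR 11001 = 01001
  pos 11: 10010 XOR 11001 = 01011
  pos 12: 10110 XOR 11001 = 01111
  pos 13: 11110 XOR 11001 = 00111
Remainder (last 4 bits) = 0111. This is the CRC / FCS.

0111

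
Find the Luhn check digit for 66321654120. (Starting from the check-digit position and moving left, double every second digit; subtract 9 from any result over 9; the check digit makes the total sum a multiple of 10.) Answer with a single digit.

6

Partial digits right→left: 0 2 1 4 5 6 1 2 3 6 6
Double every second digit counting from the check-digit position (so the 1st, 3rd, 5th, ... of the partial from the right).
  doubled (with −9 where >9): 0 2 1 2 6 3 → sum 14
  kept as-is: 2 4 6 2 6 → sum 20
Total = 14 + 20 = 34.
Check digit = (10 − (34 mod 10)) mod 10 = 6.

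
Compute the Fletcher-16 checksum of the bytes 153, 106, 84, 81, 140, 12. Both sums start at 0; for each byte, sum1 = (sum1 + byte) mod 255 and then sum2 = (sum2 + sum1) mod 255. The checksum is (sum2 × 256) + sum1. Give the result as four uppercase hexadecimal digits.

Running sums (mod 255):
  after byte 0 (153): sum1=153, sum2=153
  after byte 1 (106): sum1=4, sum2=157
  after byte 2 (84): sum1=88, sum2=245
  after byte 3 (81): sum1=169, sum2=159
  after byte 4 (140): sum1=54, sum2=213
  after byte 5 (12): sum1=66, sum2=24
Checksum = sum2·256 + sum1 = 24·256 + 66 = 6210 = 0x1842.

1842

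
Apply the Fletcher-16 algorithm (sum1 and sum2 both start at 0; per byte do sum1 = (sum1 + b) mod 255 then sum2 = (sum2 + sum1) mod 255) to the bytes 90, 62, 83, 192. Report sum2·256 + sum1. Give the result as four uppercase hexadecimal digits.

8BAC

Running sums (mod 255):
  after byte 0 (90): sum1=90, sum2=90
  after byte 1 (62): sum1=152, sum2=242
  after byte 2 (83): sum1=235, sum2=222
  after byte 3 (192): sum1=172, sum2=139
Checksum = sum2·256 + sum1 = 139·256 + 172 = 35756 = 0x8BAC.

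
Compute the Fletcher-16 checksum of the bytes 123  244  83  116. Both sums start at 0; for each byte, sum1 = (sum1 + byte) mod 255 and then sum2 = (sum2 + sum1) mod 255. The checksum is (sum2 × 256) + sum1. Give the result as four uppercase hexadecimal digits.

E738

Running sums (mod 255):
  after byte 0 (123): sum1=123, sum2=123
  after byte 1 (244): sum1=112, sum2=235
  after byte 2 (83): sum1=195, sum2=175
  after byte 3 (116): sum1=56, sum2=231
Checksum = sum2·256 + sum1 = 231·256 + 56 = 59192 = 0xE738.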